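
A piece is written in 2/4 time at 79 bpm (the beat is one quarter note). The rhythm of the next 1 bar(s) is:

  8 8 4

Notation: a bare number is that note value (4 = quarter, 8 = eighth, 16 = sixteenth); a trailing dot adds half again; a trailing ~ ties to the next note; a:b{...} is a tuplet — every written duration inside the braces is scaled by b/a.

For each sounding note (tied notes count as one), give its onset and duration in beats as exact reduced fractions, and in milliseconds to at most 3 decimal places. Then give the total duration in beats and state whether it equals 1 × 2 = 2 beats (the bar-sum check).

1) 0.0ms=0b +379.747ms=1/2b
2) 379.747ms=1/2b +379.747ms=1/2b
3) 759.494ms=1b +759.494ms=1b
Σ=2b of 2 (79bpm 2/4) — PASS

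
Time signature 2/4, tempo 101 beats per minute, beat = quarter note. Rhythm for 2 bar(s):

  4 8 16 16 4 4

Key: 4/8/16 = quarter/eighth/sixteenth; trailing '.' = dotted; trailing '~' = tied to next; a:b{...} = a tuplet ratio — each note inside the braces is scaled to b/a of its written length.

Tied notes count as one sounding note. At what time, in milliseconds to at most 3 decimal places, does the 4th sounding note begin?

1. 0.0ms @ 0 + 594.059ms (1)
2. 594.059ms @ 1 + 297.03ms (1/2)
3. 891.089ms @ 3/2 + 148.515ms (1/4)
4. 1039.604ms @ 7/4 + 148.515ms (1/4)
5. 1188.119ms @ 2 + 594.059ms (1)
6. 1782.178ms @ 3 + 594.059ms (1)

note 4 onset = 7/4b = 1039.604ms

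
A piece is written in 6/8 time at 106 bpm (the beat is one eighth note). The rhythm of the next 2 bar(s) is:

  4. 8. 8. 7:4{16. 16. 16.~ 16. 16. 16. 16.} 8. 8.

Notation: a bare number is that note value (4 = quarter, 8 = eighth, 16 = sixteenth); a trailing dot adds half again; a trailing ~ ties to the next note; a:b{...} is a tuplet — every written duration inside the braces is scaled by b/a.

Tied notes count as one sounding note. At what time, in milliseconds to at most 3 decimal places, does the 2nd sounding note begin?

1. 0.0ms @ 0 + 1698.113ms (3)
2. 1698.113ms @ 3 + 849.057ms (3/2)
3. 2547.17ms @ 9/2 + 849.057ms (3/2)
4. 3396.226ms @ 6 + 242.588ms (3/7)
5. 3638.814ms @ 45/7 + 242.588ms (3/7)
6. 3881.402ms @ 48/7 + 485.175ms (6/7)
7. 4366.577ms @ 54/7 + 242.588ms (3/7)
8. 4609.164ms @ 57/7 + 242.588ms (3/7)
9. 4851.752ms @ 60/7 + 242.588ms (3/7)
10. 5094.34ms @ 9 + 849.057ms (3/2)
11. 5943.396ms @ 21/2 + 849.057ms (3/2)

note 2 onset = 3b = 1698.113ms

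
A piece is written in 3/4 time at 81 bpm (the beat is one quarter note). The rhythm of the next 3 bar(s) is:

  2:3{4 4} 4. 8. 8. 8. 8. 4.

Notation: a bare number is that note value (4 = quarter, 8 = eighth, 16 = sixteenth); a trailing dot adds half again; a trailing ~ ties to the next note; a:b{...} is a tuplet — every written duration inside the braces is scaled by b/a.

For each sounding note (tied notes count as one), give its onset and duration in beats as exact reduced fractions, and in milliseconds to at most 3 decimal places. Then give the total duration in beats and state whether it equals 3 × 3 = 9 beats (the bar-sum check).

1) 0.0ms=0b +1111.111ms=3/2b
2) 1111.111ms=3/2b +1111.111ms=3/2b
3) 2222.222ms=3b +1111.111ms=3/2b
4) 3333.333ms=9/2b +555.556ms=3/4b
5) 3888.889ms=21/4b +555.556ms=3/4b
6) 4444.444ms=6b +555.556ms=3/4b
7) 5000.0ms=27/4b +555.556ms=3/4b
8) 5555.556ms=15/2b +1111.111ms=3/2b
Σ=9b of 9 (81bpm 3/4) — PASS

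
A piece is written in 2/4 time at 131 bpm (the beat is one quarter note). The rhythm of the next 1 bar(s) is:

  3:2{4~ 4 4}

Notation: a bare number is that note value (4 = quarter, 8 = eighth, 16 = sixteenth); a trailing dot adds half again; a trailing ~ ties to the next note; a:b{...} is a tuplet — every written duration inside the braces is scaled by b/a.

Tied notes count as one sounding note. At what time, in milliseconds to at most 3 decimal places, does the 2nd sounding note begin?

note 2 onset = 4/3b = 610.687ms

1. 0.0ms @ 0 + 610.687ms (4/3)
2. 610.687ms @ 4/3 + 305.344ms (2/3)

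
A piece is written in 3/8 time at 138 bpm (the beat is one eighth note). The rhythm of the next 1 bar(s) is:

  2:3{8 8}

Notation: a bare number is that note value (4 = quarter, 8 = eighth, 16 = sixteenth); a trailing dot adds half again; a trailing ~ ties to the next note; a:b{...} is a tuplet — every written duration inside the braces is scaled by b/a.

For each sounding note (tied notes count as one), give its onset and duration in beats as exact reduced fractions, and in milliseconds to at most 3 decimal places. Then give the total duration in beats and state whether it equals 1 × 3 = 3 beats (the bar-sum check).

1) 0.0ms=0b +652.174ms=3/2b
2) 652.174ms=3/2b +652.174ms=3/2b
Σ=3b of 3 (138bpm 3/8) — PASS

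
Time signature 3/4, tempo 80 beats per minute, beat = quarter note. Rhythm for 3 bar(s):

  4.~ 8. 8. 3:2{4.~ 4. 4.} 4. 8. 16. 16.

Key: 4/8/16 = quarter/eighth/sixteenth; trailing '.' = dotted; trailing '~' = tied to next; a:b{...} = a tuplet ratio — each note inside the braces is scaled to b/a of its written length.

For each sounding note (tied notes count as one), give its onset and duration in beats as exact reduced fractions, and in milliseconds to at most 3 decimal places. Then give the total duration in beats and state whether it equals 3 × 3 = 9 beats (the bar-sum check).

1) 0.0ms=0b +1687.5ms=9/4b
2) 1687.5ms=9/4b +562.5ms=3/4b
3) 2250.0ms=3b +1500.0ms=2b
4) 3750.0ms=5b +750.0ms=1b
5) 4500.0ms=6b +1125.0ms=3/2b
6) 5625.0ms=15/2b +562.5ms=3/4b
7) 6187.5ms=33/4b +281.25ms=3/8b
8) 6468.75ms=69/8b +281.25ms=3/8b
Σ=9b of 9 (80bpm 3/4) — PASS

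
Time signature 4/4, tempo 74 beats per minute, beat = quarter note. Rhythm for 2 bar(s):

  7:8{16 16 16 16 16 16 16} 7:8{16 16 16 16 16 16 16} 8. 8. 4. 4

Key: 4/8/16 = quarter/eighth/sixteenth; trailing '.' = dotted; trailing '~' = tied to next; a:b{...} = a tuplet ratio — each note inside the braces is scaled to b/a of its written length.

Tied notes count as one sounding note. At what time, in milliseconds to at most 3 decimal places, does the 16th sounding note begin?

1. 0.0ms @ 0 + 231.66ms (2/7)
2. 231.66ms @ 2/7 + 231.66ms (2/7)
3. 463.32ms @ 4/7 + 231.66ms (2/7)
4. 694.981ms @ 6/7 + 231.66ms (2/7)
5. 926.641ms @ 8/7 + 231.66ms (2/7)
6. 1158.301ms @ 10/7 + 231.66ms (2/7)
7. 1389.961ms @ 12/7 + 231.66ms (2/7)
8. 1621.622ms @ 2 + 231.66ms (2/7)
9. 1853.282ms @ 16/7 + 231.66ms (2/7)
10. 2084.942ms @ 18/7 + 231.66ms (2/7)
11. 2316.602ms @ 20/7 + 231.66ms (2/7)
12. 2548.263ms @ 22/7 + 231.66ms (2/7)
13. 2779.923ms @ 24/7 + 231.66ms (2/7)
14. 3011.583ms @ 26/7 + 231.66ms (2/7)
15. 3243.243ms @ 4 + 608.108ms (3/4)
16. 3851.351ms @ 19/4 + 608.108ms (3/4)
17. 4459.459ms @ 11/2 + 1216.216ms (3/2)
18. 5675.676ms @ 7 + 810.811ms (1)

note 16 onset = 19/4b = 3851.351ms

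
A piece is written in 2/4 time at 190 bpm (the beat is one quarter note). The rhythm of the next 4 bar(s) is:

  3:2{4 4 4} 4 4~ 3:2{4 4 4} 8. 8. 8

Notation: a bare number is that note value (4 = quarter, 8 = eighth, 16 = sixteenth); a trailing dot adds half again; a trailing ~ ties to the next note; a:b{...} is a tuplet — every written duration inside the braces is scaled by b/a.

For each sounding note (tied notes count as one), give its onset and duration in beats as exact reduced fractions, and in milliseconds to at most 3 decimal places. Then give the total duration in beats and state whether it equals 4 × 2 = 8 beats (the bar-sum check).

1) 0.0ms=0b +210.526ms=2/3b
2) 210.526ms=2/3b +210.526ms=2/3b
3) 421.053ms=4/3b +210.526ms=2/3b
4) 631.579ms=2b +315.789ms=1b
5) 947.368ms=3b +526.316ms=5/3b
6) 1473.684ms=14/3b +210.526ms=2/3b
7) 1684.211ms=16/3b +210.526ms=2/3b
8) 1894.737ms=6b +236.842ms=3/4b
9) 2131.579ms=27/4b +236.842ms=3/4b
10) 2368.421ms=15/2b +157.895ms=1/2b
Σ=8b of 8 (190bpm 2/4) — PASS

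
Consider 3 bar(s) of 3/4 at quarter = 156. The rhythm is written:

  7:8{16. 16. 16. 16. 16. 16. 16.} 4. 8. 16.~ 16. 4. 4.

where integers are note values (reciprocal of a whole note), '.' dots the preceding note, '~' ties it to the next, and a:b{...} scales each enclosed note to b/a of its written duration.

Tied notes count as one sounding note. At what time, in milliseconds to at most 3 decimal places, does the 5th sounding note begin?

note 5 onset = 12/7b = 659.341ms

1. 0.0ms @ 0 + 164.835ms (3/7)
2. 164.835ms @ 3/7 + 164.835ms (3/7)
3. 329.67ms @ 6/7 + 164.835ms (3/7)
4. 494.505ms @ 9/7 + 164.835ms (3/7)
5. 659.341ms @ 12/7 + 164.835ms (3/7)
6. 824.176ms @ 15/7 + 164.835ms (3/7)
7. 989.011ms @ 18/7 + 164.835ms (3/7)
8. 1153.846ms @ 3 + 576.923ms (3/2)
9. 1730.769ms @ 9/2 + 288.462ms (3/4)
10. 2019.231ms @ 21/4 + 288.462ms (3/4)
11. 2307.692ms @ 6 + 576.923ms (3/2)
12. 2884.615ms @ 15/2 + 576.923ms (3/2)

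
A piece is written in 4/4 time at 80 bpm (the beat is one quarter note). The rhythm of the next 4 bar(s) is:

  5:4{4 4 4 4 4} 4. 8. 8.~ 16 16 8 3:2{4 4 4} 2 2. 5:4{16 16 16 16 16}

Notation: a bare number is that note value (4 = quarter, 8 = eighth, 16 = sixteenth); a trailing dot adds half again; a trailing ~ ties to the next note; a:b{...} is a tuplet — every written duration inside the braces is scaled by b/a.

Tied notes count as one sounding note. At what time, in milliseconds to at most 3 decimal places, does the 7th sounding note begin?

1. 0.0ms @ 0 + 600.0ms (4/5)
2. 600.0ms @ 4/5 + 600.0ms (4/5)
3. 1200.0ms @ 8/5 + 600.0ms (4/5)
4. 1800.0ms @ 12/5 + 600.0ms (4/5)
5. 2400.0ms @ 16/5 + 600.0ms (4/5)
6. 3000.0ms @ 4 + 1125.0ms (3/2)
7. 4125.0ms @ 11/2 + 562.5ms (3/4)
8. 4687.5ms @ 25/4 + 750.0ms (1)
9. 5437.5ms @ 29/4 + 187.5ms (1/4)
10. 5625.0ms @ 15/2 + 375.0ms (1/2)
11. 6000.0ms @ 8 + 500.0ms (2/3)
12. 6500.0ms @ 26/3 + 500.0ms (2/3)
13. 7000.0ms @ 28/3 + 500.0ms (2/3)
14. 7500.0ms @ 10 + 1500.0ms (2)
15. 9000.0ms @ 12 + 2250.0ms (3)
16. 11250.0ms @ 15 + 150.0ms (1/5)
17. 11400.0ms @ 76/5 + 150.0ms (1/5)
18. 11550.0ms @ 77/5 + 150.0ms (1/5)
19. 11700.0ms @ 78/5 + 150.0ms (1/5)
20. 11850.0ms @ 79/5 + 150.0ms (1/5)

note 7 onset = 11/2b = 4125.0ms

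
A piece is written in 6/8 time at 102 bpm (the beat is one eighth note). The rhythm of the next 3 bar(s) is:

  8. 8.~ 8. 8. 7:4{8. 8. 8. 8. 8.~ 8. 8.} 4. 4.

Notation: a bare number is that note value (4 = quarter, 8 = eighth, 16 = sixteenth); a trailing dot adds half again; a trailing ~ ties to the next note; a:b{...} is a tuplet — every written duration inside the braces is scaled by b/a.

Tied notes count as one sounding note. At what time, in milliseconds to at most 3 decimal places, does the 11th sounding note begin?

note 11 onset = 15b = 8823.529ms

1. 0.0ms @ 0 + 882.353ms (3/2)
2. 882.353ms @ 3/2 + 1764.706ms (3)
3. 2647.059ms @ 9/2 + 882.353ms (3/2)
4. 3529.412ms @ 6 + 504.202ms (6/7)
5. 4033.613ms @ 48/7 + 504.202ms (6/7)
6. 4537.815ms @ 54/7 + 504.202ms (6/7)
7. 5042.017ms @ 60/7 + 504.202ms (6/7)
8. 5546.218ms @ 66/7 + 1008.403ms (12/7)
9. 6554.622ms @ 78/7 + 504.202ms (6/7)
10. 7058.824ms @ 12 + 1764.706ms (3)
11. 8823.529ms @ 15 + 1764.706ms (3)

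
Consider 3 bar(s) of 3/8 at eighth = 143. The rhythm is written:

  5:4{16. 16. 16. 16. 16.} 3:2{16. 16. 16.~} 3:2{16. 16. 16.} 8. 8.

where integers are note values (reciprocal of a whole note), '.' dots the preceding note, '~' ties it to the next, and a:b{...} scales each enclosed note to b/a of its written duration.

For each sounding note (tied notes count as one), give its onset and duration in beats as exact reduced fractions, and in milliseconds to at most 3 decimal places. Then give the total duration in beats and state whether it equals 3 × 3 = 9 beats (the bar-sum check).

1) 0.0ms=0b +251.748ms=3/5b
2) 251.748ms=3/5b +251.748ms=3/5b
3) 503.497ms=6/5b +251.748ms=3/5b
4) 755.245ms=9/5b +251.748ms=3/5b
5) 1006.993ms=12/5b +251.748ms=3/5b
6) 1258.741ms=3b +209.79ms=1/2b
7) 1468.531ms=7/2b +209.79ms=1/2b
8) 1678.322ms=4b +419.58ms=1b
9) 2097.902ms=5b +209.79ms=1/2b
10) 2307.692ms=11/2b +209.79ms=1/2b
11) 2517.483ms=6b +629.371ms=3/2b
12) 3146.853ms=15/2b +629.371ms=3/2b
Σ=9b of 9 (143bpm 3/8) — PASS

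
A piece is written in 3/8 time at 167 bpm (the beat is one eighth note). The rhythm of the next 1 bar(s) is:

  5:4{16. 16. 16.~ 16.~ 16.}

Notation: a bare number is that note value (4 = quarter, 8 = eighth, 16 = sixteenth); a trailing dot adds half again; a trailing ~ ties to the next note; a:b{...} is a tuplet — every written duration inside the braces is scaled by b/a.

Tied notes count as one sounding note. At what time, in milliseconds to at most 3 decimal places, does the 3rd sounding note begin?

1. 0.0ms @ 0 + 215.569ms (3/5)
2. 215.569ms @ 3/5 + 215.569ms (3/5)
3. 431.138ms @ 6/5 + 646.707ms (9/5)

note 3 onset = 6/5b = 431.138ms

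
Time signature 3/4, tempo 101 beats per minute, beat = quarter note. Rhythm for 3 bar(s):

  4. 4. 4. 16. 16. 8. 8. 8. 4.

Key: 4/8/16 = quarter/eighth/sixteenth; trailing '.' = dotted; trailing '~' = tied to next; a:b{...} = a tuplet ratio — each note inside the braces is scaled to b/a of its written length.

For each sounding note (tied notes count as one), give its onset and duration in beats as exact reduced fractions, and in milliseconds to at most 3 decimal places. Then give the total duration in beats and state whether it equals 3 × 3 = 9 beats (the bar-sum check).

1) 0.0ms=0b +891.089ms=3/2b
2) 891.089ms=3/2b +891.089ms=3/2b
3) 1782.178ms=3b +891.089ms=3/2b
4) 2673.267ms=9/2b +222.772ms=3/8b
5) 2896.04ms=39/8b +222.772ms=3/8b
6) 3118.812ms=21/4b +445.545ms=3/4b
7) 3564.356ms=6b +445.545ms=3/4b
8) 4009.901ms=27/4b +445.545ms=3/4b
9) 4455.446ms=15/2b +891.089ms=3/2b
Σ=9b of 9 (101bpm 3/4) — PASS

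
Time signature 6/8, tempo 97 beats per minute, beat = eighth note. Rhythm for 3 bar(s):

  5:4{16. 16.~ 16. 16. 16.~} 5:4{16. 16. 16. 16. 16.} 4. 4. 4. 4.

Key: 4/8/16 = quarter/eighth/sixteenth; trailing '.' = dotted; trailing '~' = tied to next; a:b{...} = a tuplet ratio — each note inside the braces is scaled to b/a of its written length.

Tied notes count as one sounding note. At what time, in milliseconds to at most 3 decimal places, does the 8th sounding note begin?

note 8 onset = 27/5b = 3340.206ms

1. 0.0ms @ 0 + 371.134ms (3/5)
2. 371.134ms @ 3/5 + 742.268ms (6/5)
3. 1113.402ms @ 9/5 + 371.134ms (3/5)
4. 1484.536ms @ 12/5 + 742.268ms (6/5)
5. 2226.804ms @ 18/5 + 371.134ms (3/5)
6. 2597.938ms @ 21/5 + 371.134ms (3/5)
7. 2969.072ms @ 24/5 + 371.134ms (3/5)
8. 3340.206ms @ 27/5 + 371.134ms (3/5)
9. 3711.34ms @ 6 + 1855.67ms (3)
10. 5567.01ms @ 9 + 1855.67ms (3)
11. 7422.68ms @ 12 + 1855.67ms (3)
12. 9278.351ms @ 15 + 1855.67ms (3)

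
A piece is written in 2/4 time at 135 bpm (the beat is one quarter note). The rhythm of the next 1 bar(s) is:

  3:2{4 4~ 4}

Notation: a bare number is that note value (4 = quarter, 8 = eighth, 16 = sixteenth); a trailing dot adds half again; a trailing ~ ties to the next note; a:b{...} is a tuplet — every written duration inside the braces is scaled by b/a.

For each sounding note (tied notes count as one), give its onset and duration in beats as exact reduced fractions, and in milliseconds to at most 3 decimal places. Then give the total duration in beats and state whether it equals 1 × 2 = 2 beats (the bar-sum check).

1) 0.0ms=0b +296.296ms=2/3b
2) 296.296ms=2/3b +592.593ms=4/3b
Σ=2b of 2 (135bpm 2/4) — PASS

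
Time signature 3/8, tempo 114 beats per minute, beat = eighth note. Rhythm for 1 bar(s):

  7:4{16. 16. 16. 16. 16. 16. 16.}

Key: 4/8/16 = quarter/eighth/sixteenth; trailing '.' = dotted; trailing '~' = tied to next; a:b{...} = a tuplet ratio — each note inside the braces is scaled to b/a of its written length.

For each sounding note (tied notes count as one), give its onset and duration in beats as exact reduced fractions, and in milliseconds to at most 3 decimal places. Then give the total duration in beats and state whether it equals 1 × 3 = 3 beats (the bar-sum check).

1) 0.0ms=0b +225.564ms=3/7b
2) 225.564ms=3/7b +225.564ms=3/7b
3) 451.128ms=6/7b +225.564ms=3/7b
4) 676.692ms=9/7b +225.564ms=3/7b
5) 902.256ms=12/7b +225.564ms=3/7b
6) 1127.82ms=15/7b +225.564ms=3/7b
7) 1353.383ms=18/7b +225.564ms=3/7b
Σ=3b of 3 (114bpm 3/8) — PASS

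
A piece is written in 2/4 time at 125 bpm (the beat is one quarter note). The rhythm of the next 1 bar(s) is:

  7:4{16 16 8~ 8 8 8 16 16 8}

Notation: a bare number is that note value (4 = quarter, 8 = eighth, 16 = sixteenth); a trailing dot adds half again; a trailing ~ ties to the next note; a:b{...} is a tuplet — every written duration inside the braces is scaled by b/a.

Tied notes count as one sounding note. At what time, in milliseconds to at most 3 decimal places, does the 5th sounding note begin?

note 5 onset = 8/7b = 548.571ms

1. 0.0ms @ 0 + 68.571ms (1/7)
2. 68.571ms @ 1/7 + 68.571ms (1/7)
3. 137.143ms @ 2/7 + 274.286ms (4/7)
4. 411.429ms @ 6/7 + 137.143ms (2/7)
5. 548.571ms @ 8/7 + 137.143ms (2/7)
6. 685.714ms @ 10/7 + 68.571ms (1/7)
7. 754.286ms @ 11/7 + 68.571ms (1/7)
8. 822.857ms @ 12/7 + 137.143ms (2/7)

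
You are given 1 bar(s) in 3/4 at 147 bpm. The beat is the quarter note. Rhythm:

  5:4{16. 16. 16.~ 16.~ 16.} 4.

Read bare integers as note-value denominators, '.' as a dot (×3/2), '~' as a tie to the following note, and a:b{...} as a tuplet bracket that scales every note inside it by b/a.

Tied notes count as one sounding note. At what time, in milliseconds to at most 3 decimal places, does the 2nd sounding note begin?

note 2 onset = 3/10b = 122.449ms

1. 0.0ms @ 0 + 122.449ms (3/10)
2. 122.449ms @ 3/10 + 122.449ms (3/10)
3. 244.898ms @ 3/5 + 367.347ms (9/10)
4. 612.245ms @ 3/2 + 612.245ms (3/2)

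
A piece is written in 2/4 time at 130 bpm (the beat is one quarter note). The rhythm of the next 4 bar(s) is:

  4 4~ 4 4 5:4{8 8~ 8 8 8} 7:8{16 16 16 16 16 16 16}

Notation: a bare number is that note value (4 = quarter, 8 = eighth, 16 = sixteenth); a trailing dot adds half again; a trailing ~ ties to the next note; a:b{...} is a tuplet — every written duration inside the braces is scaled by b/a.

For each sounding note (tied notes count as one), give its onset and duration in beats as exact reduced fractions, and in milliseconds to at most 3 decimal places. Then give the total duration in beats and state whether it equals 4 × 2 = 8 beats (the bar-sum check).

1) 0.0ms=0b +461.538ms=1b
2) 461.538ms=1b +923.077ms=2b
3) 1384.615ms=3b +461.538ms=1b
4) 1846.154ms=4b +184.615ms=2/5b
5) 2030.769ms=22/5b +369.231ms=4/5b
6) 2400.0ms=26/5b +184.615ms=2/5b
7) 2584.615ms=28/5b +184.615ms=2/5b
8) 2769.231ms=6b +131.868ms=2/7b
9) 2901.099ms=44/7b +131.868ms=2/7b
10) 3032.967ms=46/7b +131.868ms=2/7b
11) 3164.835ms=48/7b +131.868ms=2/7b
12) 3296.703ms=50/7b +131.868ms=2/7b
13) 3428.571ms=52/7b +131.868ms=2/7b
14) 3560.44ms=54/7b +131.868ms=2/7b
Σ=8b of 8 (130bpm 2/4) — PASS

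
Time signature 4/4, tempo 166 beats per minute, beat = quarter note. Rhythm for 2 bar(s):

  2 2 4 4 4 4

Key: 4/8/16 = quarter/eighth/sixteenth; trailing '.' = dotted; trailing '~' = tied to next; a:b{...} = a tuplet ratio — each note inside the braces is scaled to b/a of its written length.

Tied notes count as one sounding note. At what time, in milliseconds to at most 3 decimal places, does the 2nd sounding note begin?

note 2 onset = 2b = 722.892ms

1. 0.0ms @ 0 + 722.892ms (2)
2. 722.892ms @ 2 + 722.892ms (2)
3. 1445.783ms @ 4 + 361.446ms (1)
4. 1807.229ms @ 5 + 361.446ms (1)
5. 2168.675ms @ 6 + 361.446ms (1)
6. 2530.12ms @ 7 + 361.446ms (1)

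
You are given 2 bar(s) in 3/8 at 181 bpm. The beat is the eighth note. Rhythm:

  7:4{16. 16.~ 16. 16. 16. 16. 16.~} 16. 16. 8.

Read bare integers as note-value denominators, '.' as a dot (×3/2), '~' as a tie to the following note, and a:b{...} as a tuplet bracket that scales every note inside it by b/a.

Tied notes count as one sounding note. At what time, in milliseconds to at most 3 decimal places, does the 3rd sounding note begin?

1. 0.0ms @ 0 + 142.068ms (3/7)
2. 142.068ms @ 3/7 + 284.136ms (6/7)
3. 426.204ms @ 9/7 + 142.068ms (3/7)
4. 568.272ms @ 12/7 + 142.068ms (3/7)
5. 710.339ms @ 15/7 + 142.068ms (3/7)
6. 852.407ms @ 18/7 + 390.687ms (33/28)
7. 1243.094ms @ 15/4 + 248.619ms (3/4)
8. 1491.713ms @ 9/2 + 497.238ms (3/2)

note 3 onset = 9/7b = 426.204ms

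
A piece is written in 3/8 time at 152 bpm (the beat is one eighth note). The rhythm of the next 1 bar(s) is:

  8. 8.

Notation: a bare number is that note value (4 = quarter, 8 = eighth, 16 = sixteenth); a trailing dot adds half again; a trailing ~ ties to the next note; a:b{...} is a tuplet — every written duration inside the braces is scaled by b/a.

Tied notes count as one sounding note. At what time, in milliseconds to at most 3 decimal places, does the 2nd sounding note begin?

note 2 onset = 3/2b = 592.105ms

1. 0.0ms @ 0 + 592.105ms (3/2)
2. 592.105ms @ 3/2 + 592.105ms (3/2)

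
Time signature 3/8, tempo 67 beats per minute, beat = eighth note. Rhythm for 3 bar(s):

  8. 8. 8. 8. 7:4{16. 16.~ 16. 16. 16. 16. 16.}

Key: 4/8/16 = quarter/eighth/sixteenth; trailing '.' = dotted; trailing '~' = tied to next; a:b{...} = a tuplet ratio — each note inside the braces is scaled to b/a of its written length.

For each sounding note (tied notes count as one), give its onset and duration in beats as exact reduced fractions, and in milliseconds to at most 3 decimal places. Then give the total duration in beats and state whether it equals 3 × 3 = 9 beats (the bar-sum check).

1) 0.0ms=0b +1343.284ms=3/2b
2) 1343.284ms=3/2b +1343.284ms=3/2b
3) 2686.567ms=3b +1343.284ms=3/2b
4) 4029.851ms=9/2b +1343.284ms=3/2b
5) 5373.134ms=6b +383.795ms=3/7b
6) 5756.93ms=45/7b +767.591ms=6/7b
7) 6524.52ms=51/7b +383.795ms=3/7b
8) 6908.316ms=54/7b +383.795ms=3/7b
9) 7292.111ms=57/7b +383.795ms=3/7b
10) 7675.906ms=60/7b +383.795ms=3/7b
Σ=9b of 9 (67bpm 3/8) — PASS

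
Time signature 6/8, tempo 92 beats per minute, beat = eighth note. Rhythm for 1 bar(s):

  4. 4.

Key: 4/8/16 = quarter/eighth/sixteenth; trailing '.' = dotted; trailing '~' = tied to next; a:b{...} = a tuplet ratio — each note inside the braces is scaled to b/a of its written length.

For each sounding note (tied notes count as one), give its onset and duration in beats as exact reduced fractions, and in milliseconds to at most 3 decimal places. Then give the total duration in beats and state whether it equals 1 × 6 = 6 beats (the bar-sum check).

1) 0.0ms=0b +1956.522ms=3b
2) 1956.522ms=3b +1956.522ms=3b
Σ=6b of 6 (92bpm 6/8) — PASS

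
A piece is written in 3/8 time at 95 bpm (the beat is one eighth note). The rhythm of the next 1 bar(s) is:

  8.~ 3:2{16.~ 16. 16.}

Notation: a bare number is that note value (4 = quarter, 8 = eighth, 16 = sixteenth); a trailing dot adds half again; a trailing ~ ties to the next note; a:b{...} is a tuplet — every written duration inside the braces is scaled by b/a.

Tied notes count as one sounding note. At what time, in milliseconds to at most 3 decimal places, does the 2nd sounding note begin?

1. 0.0ms @ 0 + 1578.947ms (5/2)
2. 1578.947ms @ 5/2 + 315.789ms (1/2)

note 2 onset = 5/2b = 1578.947ms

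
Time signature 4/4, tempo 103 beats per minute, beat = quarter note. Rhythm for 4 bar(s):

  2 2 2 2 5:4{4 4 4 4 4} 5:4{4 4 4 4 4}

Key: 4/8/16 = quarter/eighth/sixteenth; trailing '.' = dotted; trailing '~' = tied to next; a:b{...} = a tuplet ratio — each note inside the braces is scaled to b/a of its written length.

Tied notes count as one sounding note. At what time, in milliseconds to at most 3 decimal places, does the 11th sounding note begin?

note 11 onset = 64/5b = 7456.311ms

1. 0.0ms @ 0 + 1165.049ms (2)
2. 1165.049ms @ 2 + 1165.049ms (2)
3. 2330.097ms @ 4 + 1165.049ms (2)
4. 3495.146ms @ 6 + 1165.049ms (2)
5. 4660.194ms @ 8 + 466.019ms (4/5)
6. 5126.214ms @ 44/5 + 466.019ms (4/5)
7. 5592.233ms @ 48/5 + 466.019ms (4/5)
8. 6058.252ms @ 52/5 + 466.019ms (4/5)
9. 6524.272ms @ 56/5 + 466.019ms (4/5)
10. 6990.291ms @ 12 + 466.019ms (4/5)
11. 7456.311ms @ 64/5 + 466.019ms (4/5)
12. 7922.33ms @ 68/5 + 466.019ms (4/5)
13. 8388.35ms @ 72/5 + 466.019ms (4/5)
14. 8854.369ms @ 76/5 + 466.019ms (4/5)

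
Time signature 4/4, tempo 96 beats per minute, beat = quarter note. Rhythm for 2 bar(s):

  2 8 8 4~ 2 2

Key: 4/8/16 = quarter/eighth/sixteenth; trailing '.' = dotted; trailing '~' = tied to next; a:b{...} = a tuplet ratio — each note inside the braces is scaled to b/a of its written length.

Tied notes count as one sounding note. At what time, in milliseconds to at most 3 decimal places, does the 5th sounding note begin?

1. 0.0ms @ 0 + 1250.0ms (2)
2. 1250.0ms @ 2 + 312.5ms (1/2)
3. 1562.5ms @ 5/2 + 312.5ms (1/2)
4. 1875.0ms @ 3 + 1875.0ms (3)
5. 3750.0ms @ 6 + 1250.0ms (2)

note 5 onset = 6b = 3750.0ms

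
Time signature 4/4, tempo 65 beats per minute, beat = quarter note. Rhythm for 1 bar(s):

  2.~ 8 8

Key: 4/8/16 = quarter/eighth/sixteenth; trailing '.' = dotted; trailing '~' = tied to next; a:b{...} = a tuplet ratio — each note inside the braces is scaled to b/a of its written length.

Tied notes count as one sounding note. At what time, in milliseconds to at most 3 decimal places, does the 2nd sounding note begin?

note 2 onset = 7/2b = 3230.769ms

1. 0.0ms @ 0 + 3230.769ms (7/2)
2. 3230.769ms @ 7/2 + 461.538ms (1/2)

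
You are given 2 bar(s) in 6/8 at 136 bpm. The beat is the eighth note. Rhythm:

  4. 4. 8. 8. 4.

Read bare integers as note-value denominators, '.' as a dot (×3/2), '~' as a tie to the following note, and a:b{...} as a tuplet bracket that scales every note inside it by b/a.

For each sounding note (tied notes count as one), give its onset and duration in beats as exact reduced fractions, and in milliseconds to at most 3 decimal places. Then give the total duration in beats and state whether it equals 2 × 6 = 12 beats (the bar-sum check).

1) 0.0ms=0b +1323.529ms=3b
2) 1323.529ms=3b +1323.529ms=3b
3) 2647.059ms=6b +661.765ms=3/2b
4) 3308.824ms=15/2b +661.765ms=3/2b
5) 3970.588ms=9b +1323.529ms=3b
Σ=12b of 12 (136bpm 6/8) — PASS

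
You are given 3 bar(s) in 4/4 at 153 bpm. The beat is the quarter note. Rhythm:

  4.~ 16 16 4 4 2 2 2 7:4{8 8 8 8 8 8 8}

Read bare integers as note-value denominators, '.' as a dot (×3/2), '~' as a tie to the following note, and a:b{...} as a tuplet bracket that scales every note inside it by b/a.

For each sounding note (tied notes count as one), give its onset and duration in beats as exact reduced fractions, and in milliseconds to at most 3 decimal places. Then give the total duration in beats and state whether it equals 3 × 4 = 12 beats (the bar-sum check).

1) 0.0ms=0b +686.275ms=7/4b
2) 686.275ms=7/4b +98.039ms=1/4b
3) 784.314ms=2b +392.157ms=1b
4) 1176.471ms=3b +392.157ms=1b
5) 1568.627ms=4b +784.314ms=2b
6) 2352.941ms=6b +784.314ms=2b
7) 3137.255ms=8b +784.314ms=2b
8) 3921.569ms=10b +112.045ms=2/7b
9) 4033.613ms=72/7b +112.045ms=2/7b
10) 4145.658ms=74/7b +112.045ms=2/7b
11) 4257.703ms=76/7b +112.045ms=2/7b
12) 4369.748ms=78/7b +112.045ms=2/7b
13) 4481.793ms=80/7b +112.045ms=2/7b
14) 4593.838ms=82/7b +112.045ms=2/7b
Σ=12b of 12 (153bpm 4/4) — PASS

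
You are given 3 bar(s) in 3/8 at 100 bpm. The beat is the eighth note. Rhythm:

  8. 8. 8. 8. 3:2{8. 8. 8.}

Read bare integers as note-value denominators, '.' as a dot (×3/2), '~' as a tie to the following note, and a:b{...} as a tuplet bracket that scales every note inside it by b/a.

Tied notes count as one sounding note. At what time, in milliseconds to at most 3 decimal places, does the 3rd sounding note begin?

1. 0.0ms @ 0 + 900.0ms (3/2)
2. 900.0ms @ 3/2 + 900.0ms (3/2)
3. 1800.0ms @ 3 + 900.0ms (3/2)
4. 2700.0ms @ 9/2 + 900.0ms (3/2)
5. 3600.0ms @ 6 + 600.0ms (1)
6. 4200.0ms @ 7 + 600.0ms (1)
7. 4800.0ms @ 8 + 600.0ms (1)

note 3 onset = 3b = 1800.0ms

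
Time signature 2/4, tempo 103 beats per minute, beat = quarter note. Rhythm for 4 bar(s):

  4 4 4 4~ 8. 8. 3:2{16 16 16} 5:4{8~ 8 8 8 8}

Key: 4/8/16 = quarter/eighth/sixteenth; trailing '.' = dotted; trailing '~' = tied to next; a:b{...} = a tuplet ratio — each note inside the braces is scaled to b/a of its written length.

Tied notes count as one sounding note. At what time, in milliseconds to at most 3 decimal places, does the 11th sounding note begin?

note 11 onset = 36/5b = 4194.175ms

1. 0.0ms @ 0 + 582.524ms (1)
2. 582.524ms @ 1 + 582.524ms (1)
3. 1165.049ms @ 2 + 582.524ms (1)
4. 1747.573ms @ 3 + 1019.417ms (7/4)
5. 2766.99ms @ 19/4 + 436.893ms (3/4)
6. 3203.883ms @ 11/2 + 97.087ms (1/6)
7. 3300.971ms @ 17/3 + 97.087ms (1/6)
8. 3398.058ms @ 35/6 + 97.087ms (1/6)
9. 3495.146ms @ 6 + 466.019ms (4/5)
10. 3961.165ms @ 34/5 + 233.01ms (2/5)
11. 4194.175ms @ 36/5 + 233.01ms (2/5)
12. 4427.184ms @ 38/5 + 233.01ms (2/5)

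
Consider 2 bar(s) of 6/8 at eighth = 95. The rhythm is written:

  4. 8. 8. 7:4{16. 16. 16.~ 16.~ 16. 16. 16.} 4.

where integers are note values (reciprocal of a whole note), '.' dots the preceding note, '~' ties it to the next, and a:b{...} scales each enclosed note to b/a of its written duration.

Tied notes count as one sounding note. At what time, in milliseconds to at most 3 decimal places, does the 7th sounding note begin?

1. 0.0ms @ 0 + 1894.737ms (3)
2. 1894.737ms @ 3 + 947.368ms (3/2)
3. 2842.105ms @ 9/2 + 947.368ms (3/2)
4. 3789.474ms @ 6 + 270.677ms (3/7)
5. 4060.15ms @ 45/7 + 270.677ms (3/7)
6. 4330.827ms @ 48/7 + 812.03ms (9/7)
7. 5142.857ms @ 57/7 + 270.677ms (3/7)
8. 5413.534ms @ 60/7 + 270.677ms (3/7)
9. 5684.211ms @ 9 + 1894.737ms (3)

note 7 onset = 57/7b = 5142.857ms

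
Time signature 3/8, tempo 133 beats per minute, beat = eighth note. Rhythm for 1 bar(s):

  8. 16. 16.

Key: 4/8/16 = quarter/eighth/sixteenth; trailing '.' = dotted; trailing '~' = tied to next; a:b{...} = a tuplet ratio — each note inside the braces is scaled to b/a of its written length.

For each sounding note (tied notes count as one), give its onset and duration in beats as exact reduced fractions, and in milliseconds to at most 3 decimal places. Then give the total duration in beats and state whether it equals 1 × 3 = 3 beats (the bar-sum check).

1) 0.0ms=0b +676.692ms=3/2b
2) 676.692ms=3/2b +338.346ms=3/4b
3) 1015.038ms=9/4b +338.346ms=3/4b
Σ=3b of 3 (133bpm 3/8) — PASS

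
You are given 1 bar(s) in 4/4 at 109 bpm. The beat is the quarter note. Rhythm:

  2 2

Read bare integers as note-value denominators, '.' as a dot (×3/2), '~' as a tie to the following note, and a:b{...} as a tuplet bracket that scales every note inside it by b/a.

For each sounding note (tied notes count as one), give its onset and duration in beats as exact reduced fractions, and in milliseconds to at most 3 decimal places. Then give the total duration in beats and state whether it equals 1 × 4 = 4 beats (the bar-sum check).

1) 0.0ms=0b +1100.917ms=2b
2) 1100.917ms=2b +1100.917ms=2b
Σ=4b of 4 (109bpm 4/4) — PASS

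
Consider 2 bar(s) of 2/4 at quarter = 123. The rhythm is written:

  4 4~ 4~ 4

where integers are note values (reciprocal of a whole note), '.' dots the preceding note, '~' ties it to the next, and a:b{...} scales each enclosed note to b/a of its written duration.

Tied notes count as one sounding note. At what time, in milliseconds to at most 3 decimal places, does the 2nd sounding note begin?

note 2 onset = 1b = 487.805ms

1. 0.0ms @ 0 + 487.805ms (1)
2. 487.805ms @ 1 + 1463.415ms (3)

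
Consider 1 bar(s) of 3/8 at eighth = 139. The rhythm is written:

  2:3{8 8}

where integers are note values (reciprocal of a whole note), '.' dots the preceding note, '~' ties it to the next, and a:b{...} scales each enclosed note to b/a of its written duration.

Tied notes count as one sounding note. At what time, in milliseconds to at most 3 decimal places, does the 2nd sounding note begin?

1. 0.0ms @ 0 + 647.482ms (3/2)
2. 647.482ms @ 3/2 + 647.482ms (3/2)

note 2 onset = 3/2b = 647.482ms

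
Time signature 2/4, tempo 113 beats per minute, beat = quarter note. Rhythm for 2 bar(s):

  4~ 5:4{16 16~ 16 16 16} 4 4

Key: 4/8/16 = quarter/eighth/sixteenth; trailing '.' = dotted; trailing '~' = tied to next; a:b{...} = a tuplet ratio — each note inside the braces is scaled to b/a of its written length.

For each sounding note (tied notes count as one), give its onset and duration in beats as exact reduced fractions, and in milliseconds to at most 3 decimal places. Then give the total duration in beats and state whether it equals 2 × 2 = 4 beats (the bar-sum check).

1) 0.0ms=0b +637.168ms=6/5b
2) 637.168ms=6/5b +212.389ms=2/5b
3) 849.558ms=8/5b +106.195ms=1/5b
4) 955.752ms=9/5b +106.195ms=1/5b
5) 1061.947ms=2b +530.973ms=1b
6) 1592.92ms=3b +530.973ms=1b
Σ=4b of 4 (113bpm 2/4) — PASS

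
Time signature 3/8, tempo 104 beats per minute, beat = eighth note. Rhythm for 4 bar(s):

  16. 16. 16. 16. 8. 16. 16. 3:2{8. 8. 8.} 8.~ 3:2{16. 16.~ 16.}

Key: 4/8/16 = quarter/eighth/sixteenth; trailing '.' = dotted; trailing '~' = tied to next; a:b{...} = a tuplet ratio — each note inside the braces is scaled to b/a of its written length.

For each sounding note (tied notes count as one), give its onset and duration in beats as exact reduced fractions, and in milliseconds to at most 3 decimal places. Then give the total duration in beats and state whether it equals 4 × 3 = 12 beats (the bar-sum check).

1) 0.0ms=0b +432.692ms=3/4b
2) 432.692ms=3/4b +432.692ms=3/4b
3) 865.385ms=3/2b +432.692ms=3/4b
4) 1298.077ms=9/4b +432.692ms=3/4b
5) 1730.769ms=3b +865.385ms=3/2b
6) 2596.154ms=9/2b +432.692ms=3/4b
7) 3028.846ms=21/4b +432.692ms=3/4b
8) 3461.538ms=6b +576.923ms=1b
9) 4038.462ms=7b +576.923ms=1b
10) 4615.385ms=8b +576.923ms=1b
11) 5192.308ms=9b +1153.846ms=2b
12) 6346.154ms=11b +576.923ms=1b
Σ=12b of 12 (104bpm 3/8) — PASS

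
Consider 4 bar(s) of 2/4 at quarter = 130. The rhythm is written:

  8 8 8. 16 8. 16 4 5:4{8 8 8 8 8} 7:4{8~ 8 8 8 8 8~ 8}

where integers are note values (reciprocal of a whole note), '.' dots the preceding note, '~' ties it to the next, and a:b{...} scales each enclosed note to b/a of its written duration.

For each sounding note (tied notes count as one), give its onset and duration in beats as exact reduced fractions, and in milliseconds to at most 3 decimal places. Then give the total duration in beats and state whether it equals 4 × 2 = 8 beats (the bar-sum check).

1) 0.0ms=0b +230.769ms=1/2b
2) 230.769ms=1/2b +230.769ms=1/2b
3) 461.538ms=1b +346.154ms=3/4b
4) 807.692ms=7/4b +115.385ms=1/4b
5) 923.077ms=2b +346.154ms=3/4b
6) 1269.231ms=11/4b +115.385ms=1/4b
7) 1384.615ms=3b +461.538ms=1b
8) 1846.154ms=4b +184.615ms=2/5b
9) 2030.769ms=22/5b +184.615ms=2/5b
10) 2215.385ms=24/5b +184.615ms=2/5b
11) 2400.0ms=26/5b +184.615ms=2/5b
12) 2584.615ms=28/5b +184.615ms=2/5b
13) 2769.231ms=6b +263.736ms=4/7b
14) 3032.967ms=46/7b +131.868ms=2/7b
15) 3164.835ms=48/7b +131.868ms=2/7b
16) 3296.703ms=50/7b +131.868ms=2/7b
17) 3428.571ms=52/7b +263.736ms=4/7b
Σ=8b of 8 (130bpm 2/4) — PASS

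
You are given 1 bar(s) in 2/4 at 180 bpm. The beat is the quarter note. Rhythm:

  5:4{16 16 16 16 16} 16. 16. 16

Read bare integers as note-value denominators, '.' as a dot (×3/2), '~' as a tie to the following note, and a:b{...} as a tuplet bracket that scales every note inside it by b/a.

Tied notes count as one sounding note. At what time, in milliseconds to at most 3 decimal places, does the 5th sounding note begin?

1. 0.0ms @ 0 + 66.667ms (1/5)
2. 66.667ms @ 1/5 + 66.667ms (1/5)
3. 133.333ms @ 2/5 + 66.667ms (1/5)
4. 200.0ms @ 3/5 + 66.667ms (1/5)
5. 266.667ms @ 4/5 + 66.667ms (1/5)
6. 333.333ms @ 1 + 125.0ms (3/8)
7. 458.333ms @ 11/8 + 125.0ms (3/8)
8. 583.333ms @ 7/4 + 83.333ms (1/4)

note 5 onset = 4/5b = 266.667ms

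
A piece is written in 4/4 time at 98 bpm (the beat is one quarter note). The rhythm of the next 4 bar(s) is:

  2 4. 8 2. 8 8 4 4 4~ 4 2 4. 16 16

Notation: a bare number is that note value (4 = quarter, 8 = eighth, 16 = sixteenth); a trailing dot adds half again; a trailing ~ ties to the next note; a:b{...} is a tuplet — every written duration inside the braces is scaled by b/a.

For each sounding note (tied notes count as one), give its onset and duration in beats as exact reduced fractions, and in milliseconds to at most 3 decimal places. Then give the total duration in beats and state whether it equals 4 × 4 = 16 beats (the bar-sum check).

1) 0.0ms=0b +1224.49ms=2b
2) 1224.49ms=2b +918.367ms=3/2b
3) 2142.857ms=7/2b +306.122ms=1/2b
4) 2448.98ms=4b +1836.735ms=3b
5) 4285.714ms=7b +306.122ms=1/2b
6) 4591.837ms=15/2b +306.122ms=1/2b
7) 4897.959ms=8b +612.245ms=1b
8) 5510.204ms=9b +612.245ms=1b
9) 6122.449ms=10b +1224.49ms=2b
10) 7346.939ms=12b +1224.49ms=2b
11) 8571.429ms=14b +918.367ms=3/2b
12) 9489.796ms=31/2b +153.061ms=1/4b
13) 9642.857ms=63/4b +153.061ms=1/4b
Σ=16b of 16 (98bpm 4/4) — PASS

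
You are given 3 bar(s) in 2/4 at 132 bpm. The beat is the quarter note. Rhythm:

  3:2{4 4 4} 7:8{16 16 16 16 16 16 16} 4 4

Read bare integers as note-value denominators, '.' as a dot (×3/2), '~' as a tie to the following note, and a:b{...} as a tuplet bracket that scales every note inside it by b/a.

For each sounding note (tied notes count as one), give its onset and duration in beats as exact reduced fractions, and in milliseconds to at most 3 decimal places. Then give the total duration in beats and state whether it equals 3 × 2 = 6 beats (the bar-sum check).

1) 0.0ms=0b +303.03ms=2/3b
2) 303.03ms=2/3b +303.03ms=2/3b
3) 606.061ms=4/3b +303.03ms=2/3b
4) 909.091ms=2b +129.87ms=2/7b
5) 1038.961ms=16/7b +129.87ms=2/7b
6) 1168.831ms=18/7b +129.87ms=2/7b
7) 1298.701ms=20/7b +129.87ms=2/7b
8) 1428.571ms=22/7b +129.87ms=2/7b
9) 1558.442ms=24/7b +129.87ms=2/7b
10) 1688.312ms=26/7b +129.87ms=2/7b
11) 1818.182ms=4b +454.545ms=1b
12) 2272.727ms=5b +454.545ms=1b
Σ=6b of 6 (132bpm 2/4) — PASS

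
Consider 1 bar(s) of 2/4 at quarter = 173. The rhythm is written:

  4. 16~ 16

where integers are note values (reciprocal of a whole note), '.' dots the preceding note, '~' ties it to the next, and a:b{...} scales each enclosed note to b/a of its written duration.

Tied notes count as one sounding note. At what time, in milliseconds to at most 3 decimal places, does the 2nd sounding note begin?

note 2 onset = 3/2b = 520.231ms

1. 0.0ms @ 0 + 520.231ms (3/2)
2. 520.231ms @ 3/2 + 173.41ms (1/2)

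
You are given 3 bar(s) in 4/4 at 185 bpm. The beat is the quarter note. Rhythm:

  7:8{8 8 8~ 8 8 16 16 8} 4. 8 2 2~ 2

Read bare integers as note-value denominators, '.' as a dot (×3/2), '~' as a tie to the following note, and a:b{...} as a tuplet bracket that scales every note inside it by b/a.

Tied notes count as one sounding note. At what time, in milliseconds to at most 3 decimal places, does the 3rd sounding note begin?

1. 0.0ms @ 0 + 185.328ms (4/7)
2. 185.328ms @ 4/7 + 185.328ms (4/7)
3. 370.656ms @ 8/7 + 370.656ms (8/7)
4. 741.313ms @ 16/7 + 185.328ms (4/7)
5. 926.641ms @ 20/7 + 92.664ms (2/7)
6. 1019.305ms @ 22/7 + 92.664ms (2/7)
7. 1111.969ms @ 24/7 + 185.328ms (4/7)
8. 1297.297ms @ 4 + 486.486ms (3/2)
9. 1783.784ms @ 11/2 + 162.162ms (1/2)
10. 1945.946ms @ 6 + 648.649ms (2)
11. 2594.595ms @ 8 + 1297.297ms (4)

note 3 onset = 8/7b = 370.656ms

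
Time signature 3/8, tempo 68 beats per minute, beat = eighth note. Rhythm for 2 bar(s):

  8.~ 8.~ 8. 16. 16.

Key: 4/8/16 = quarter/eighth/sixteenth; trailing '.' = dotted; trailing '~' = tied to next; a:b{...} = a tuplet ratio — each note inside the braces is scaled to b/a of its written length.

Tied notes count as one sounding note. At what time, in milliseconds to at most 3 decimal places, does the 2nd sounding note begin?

note 2 onset = 9/2b = 3970.588ms

1. 0.0ms @ 0 + 3970.588ms (9/2)
2. 3970.588ms @ 9/2 + 661.765ms (3/4)
3. 4632.353ms @ 21/4 + 661.765ms (3/4)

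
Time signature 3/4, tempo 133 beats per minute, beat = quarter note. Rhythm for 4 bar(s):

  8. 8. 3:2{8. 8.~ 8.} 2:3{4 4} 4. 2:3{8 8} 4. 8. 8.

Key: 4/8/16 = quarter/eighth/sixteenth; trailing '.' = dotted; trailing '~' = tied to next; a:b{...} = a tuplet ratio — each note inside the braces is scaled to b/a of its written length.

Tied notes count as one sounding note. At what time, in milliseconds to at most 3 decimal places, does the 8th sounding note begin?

1. 0.0ms @ 0 + 338.346ms (3/4)
2. 338.346ms @ 3/4 + 338.346ms (3/4)
3. 676.692ms @ 3/2 + 225.564ms (1/2)
4. 902.256ms @ 2 + 451.128ms (1)
5. 1353.383ms @ 3 + 676.692ms (3/2)
6. 2030.075ms @ 9/2 + 676.692ms (3/2)
7. 2706.767ms @ 6 + 676.692ms (3/2)
8. 3383.459ms @ 15/2 + 338.346ms (3/4)
9. 3721.805ms @ 33/4 + 338.346ms (3/4)
10. 4060.15ms @ 9 + 676.692ms (3/2)
11. 4736.842ms @ 21/2 + 338.346ms (3/4)
12. 5075.188ms @ 45/4 + 338.346ms (3/4)

note 8 onset = 15/2b = 3383.459ms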